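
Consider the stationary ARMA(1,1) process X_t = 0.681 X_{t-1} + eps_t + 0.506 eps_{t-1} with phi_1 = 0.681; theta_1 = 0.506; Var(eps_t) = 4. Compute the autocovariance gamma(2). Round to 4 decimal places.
\gamma(2) = 8.1075

Multiply the model equation by X_{t-k} and take expectations. With theta_0 = psi_0 = 1 and psi_j the MA(infinity) weights, this gives
  gamma(k) - sum_i phi_i gamma(k-i) = c_k,
  c_k = sigma^2 * sum_{j=k..q} theta_j psi_{j-k}   (c_k = 0 for k > q),
using gamma(-m) = gamma(m).
psi-weights needed (psi_j = theta_j + sum_i phi_i psi_{j-i}):
  psi_1 = theta_1 + phi_1 = 0.506 + (0.681) = 1.187
Right-hand sides:
  c_0 = sigma^2 (1 + theta_1 psi_1) = 4 * (1 + (0.506)(1.187)) = 4 * 1.600622 = 6.402488
  c_1 = sigma^2 theta_1 = 4 * (0.506) = 2.024
  c_2 = 0
Equations for k = 0 and k = 1 (AR order 1):
  gamma(0) = phi_1 gamma(1) + c_0
  gamma(1) = phi_1 gamma(0) + c_1
Substituting the second into the first: gamma(0) (1 - phi_1^2) = c_0 + phi_1 c_1, so
  gamma(0) = (c_0 + phi_1 c_1) / (1 - phi_1^2) = (6.402488 + (0.681)(2.024)) / (1 - (0.681)^2) = 7.780832 / 0.536239 = 14.510008.
  gamma(1) = phi_1 gamma(0) + c_1 = (0.681)(14.510008) + (2.024) = 11.905315.
For k = 2 (> q): gamma(2) = phi_1 gamma(1) = (0.681)(11.905315) = 8.10752.
Therefore gamma(2) = 8.1075 (to 4 decimal places).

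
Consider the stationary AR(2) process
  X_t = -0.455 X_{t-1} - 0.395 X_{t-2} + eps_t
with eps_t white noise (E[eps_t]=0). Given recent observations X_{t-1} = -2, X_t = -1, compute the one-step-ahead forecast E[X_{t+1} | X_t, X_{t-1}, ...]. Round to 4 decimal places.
E[X_{t+1} \mid \mathcal F_t] = 1.2450

For an AR(p) model X_t = c + sum_i phi_i X_{t-i} + eps_t, the
one-step-ahead conditional mean is
  E[X_{t+1} | X_t, ...] = c + sum_i phi_i X_{t+1-i}.
Substitute known values:
  E[X_{t+1} | ...] = (-0.455) * (-1) + (-0.395) * (-2)
                   = 1.2450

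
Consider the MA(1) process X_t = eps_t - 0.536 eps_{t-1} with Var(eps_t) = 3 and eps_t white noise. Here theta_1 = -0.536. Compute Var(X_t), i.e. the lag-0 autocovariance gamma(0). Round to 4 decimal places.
\gamma(0) = 3.8619

For an MA(q) process X_t = eps_t + sum_i theta_i eps_{t-i} with
Var(eps_t) = sigma^2, the variance is
  gamma(0) = sigma^2 * (1 + sum_i theta_i^2).
  sum_i theta_i^2 = (-0.536)^2 = 0.287296.
  gamma(0) = 3 * (1 + 0.287296) = 3 * 1.287296 = 3.861888, which rounds to 3.8619.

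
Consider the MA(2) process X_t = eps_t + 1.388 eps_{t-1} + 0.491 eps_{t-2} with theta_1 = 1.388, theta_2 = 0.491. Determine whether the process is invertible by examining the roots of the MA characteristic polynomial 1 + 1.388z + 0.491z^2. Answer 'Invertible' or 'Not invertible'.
\text{Invertible}

The MA(q) characteristic polynomial is P(z) = 1 + 1.388z + 0.491z^2.
Invertibility requires all roots to lie outside the unit circle, i.e. |z| > 1 for every root.
Set 1 + (1.388) z + (0.491) z^2 = 0, i.e. a z^2 + b z + c = 0 with a = 0.491, b = 1.388, c = 1.
Discriminant D = b^2 - 4ac = (1.388)^2 - 4*(0.491)*1 = 1.926544 - (1.964) = -0.037456.
D < 0, so the roots are the complex-conjugate pair z = (-b +/- i sqrt(-D)) / (2a) = -1.4134 +/- 0.1971i.
For a conjugate pair |z|^2 = z * conj(z) = (product of roots) = c/a = 1/(0.491) = 2.03666, so |z| = sqrt(2.03666) = 1.4271 for both roots.
Moduli of all roots: 1.4271, 1.4271.
All moduli strictly greater than 1? Yes.
Verdict: Invertible.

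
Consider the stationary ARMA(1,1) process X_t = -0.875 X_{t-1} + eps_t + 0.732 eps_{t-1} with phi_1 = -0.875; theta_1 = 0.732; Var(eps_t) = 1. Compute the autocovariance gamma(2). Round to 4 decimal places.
\gamma(2) = 0.1919

Multiply the model equation by X_{t-k} and take expectations. With theta_0 = psi_0 = 1 and psi_j the MA(infinity) weights, this gives
  gamma(k) - sum_i phi_i gamma(k-i) = c_k,
  c_k = sigma^2 * sum_{j=k..q} theta_j psi_{j-k}   (c_k = 0 for k > q),
using gamma(-m) = gamma(m).
psi-weights needed (psi_j = theta_j + sum_i phi_i psi_{j-i}):
  psi_1 = theta_1 + phi_1 = 0.732 + (-0.875) = -0.143
Right-hand sides:
  c_0 = sigma^2 (1 + theta_1 psi_1) = 1 * (1 + (0.732)(-0.143)) = 1 * 0.895324 = 0.895324
  c_1 = sigma^2 theta_1 = 1 * (0.732) = 0.732
  c_2 = 0
Equations for k = 0 and k = 1 (AR order 1):
  gamma(0) = phi_1 gamma(1) + c_0
  gamma(1) = phi_1 gamma(0) + c_1
Substituting the second into the first: gamma(0) (1 - phi_1^2) = c_0 + phi_1 c_1, so
  gamma(0) = (c_0 + phi_1 c_1) / (1 - phi_1^2) = (0.895324 + (-0.875)(0.732)) / (1 - (-0.875)^2) = 0.254824 / 0.234375 = 1.087249.
  gamma(1) = phi_1 gamma(0) + c_1 = (-0.875)(1.087249) + (0.732) = -0.219343.
For k = 2 (> q): gamma(2) = phi_1 gamma(1) = (-0.875)(-0.219343) = 0.191925.
Therefore gamma(2) = 0.1919 (to 4 decimal places).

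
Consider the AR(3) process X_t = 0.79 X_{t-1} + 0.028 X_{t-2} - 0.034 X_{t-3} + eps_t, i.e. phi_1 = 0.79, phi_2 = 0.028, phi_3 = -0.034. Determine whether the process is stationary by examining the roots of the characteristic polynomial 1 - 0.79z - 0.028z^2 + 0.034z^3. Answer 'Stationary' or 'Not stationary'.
\text{Stationary}

The AR(p) characteristic polynomial is P(z) = 1 - 0.79z - 0.028z^2 + 0.034z^3.
Stationarity requires all roots to lie outside the unit circle, i.e. |z| > 1 for every root.
Degree 3: look for a simple real root z0 first, then factor out (1 - z/z0) and solve the remaining quadratic.
Testing z0 = -5: P(-5) = 1 + (-0.79)(-5) + (-0.028)(-5)^2 + (0.034)(-5)^3
  = 1 + (3.95) + (-0.7) + (-4.25) = 0.  So z_0 = -5 is a root, |z_0| = 5.
Divide out the factor (1 + 0.2 z) = (1 - z/z0) (since 1/z0 = -0.2):
  P(z) = (1 + 0.2 z)(1 + (-0.99) z + (0.17) z^2)
  [check: z-coef -0.99 - (-0.2) = -0.79; z^2-coef 0.17 - (-0.2)(-0.99) = -0.028; z^3-coef -(-0.2)(0.17) = 0.034.]
Remaining roots from the quadratic factor 1 + (-0.99) z + (0.17) z^2:
  Set 1 + (-0.99) z + (0.17) z^2 = 0, i.e. a z^2 + b z + c = 0 with a = 0.17, b = -0.99, c = 1.
  Discriminant D = b^2 - 4ac = (-0.99)^2 - 4*(0.17)*1 = 0.9801 - (0.68) = 0.3001.
  D >= 0, so the roots are real: z = (-b +/- sqrt(D)) / (2a) = (0.99 +/- 0.547814) / (0.34).
    z_1 = (0.99 + 0.547814) / (0.34) = 4.523,   |z_1| = 4.523.
    z_2 = (0.99 - 0.547814) / (0.34) = 1.3005,   |z_2| = 1.3005.
Moduli of all roots: 5.0000, 4.5230, 1.3005.
All moduli strictly greater than 1? Yes.
Verdict: Stationary.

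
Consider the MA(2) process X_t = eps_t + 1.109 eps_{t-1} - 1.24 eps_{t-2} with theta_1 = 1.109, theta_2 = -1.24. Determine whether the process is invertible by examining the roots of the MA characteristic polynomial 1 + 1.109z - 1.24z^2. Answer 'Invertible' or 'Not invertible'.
\text{Not invertible}

The MA(q) characteristic polynomial is P(z) = 1 + 1.109z - 1.24z^2.
Invertibility requires all roots to lie outside the unit circle, i.e. |z| > 1 for every root.
Set 1 + (1.109) z + (-1.24) z^2 = 0, i.e. a z^2 + b z + c = 0 with a = -1.24, b = 1.109, c = 1.
Discriminant D = b^2 - 4ac = (1.109)^2 - 4*(-1.24)*1 = 1.229881 - (-4.96) = 6.189881.
D >= 0, so the roots are real: z = (-b +/- sqrt(D)) / (2a) = (-1.109 +/- 2.487947) / (-2.48).
  z_1 = (-1.109 + 2.487947) / (-2.48) = -0.556,   |z_1| = 0.556.
  z_2 = (-1.109 - 2.487947) / (-2.48) = 1.4504,   |z_2| = 1.4504.
Moduli of all roots: 0.5560, 1.4504.
All moduli strictly greater than 1? No.
Verdict: Not invertible.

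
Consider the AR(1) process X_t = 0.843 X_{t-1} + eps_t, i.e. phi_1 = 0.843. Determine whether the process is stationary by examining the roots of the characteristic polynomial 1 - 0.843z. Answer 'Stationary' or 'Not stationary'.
\text{Stationary}

The AR(p) characteristic polynomial is P(z) = 1 - 0.843z.
Stationarity requires all roots to lie outside the unit circle, i.e. |z| > 1 for every root.
This is linear in z: 1 + (-0.843) z = 0  =>  z = -1/(-0.843) = 1.18624,  |z| = 1.18624.
Moduli of all roots: 1.1862.
All moduli strictly greater than 1? Yes.
Verdict: Stationary.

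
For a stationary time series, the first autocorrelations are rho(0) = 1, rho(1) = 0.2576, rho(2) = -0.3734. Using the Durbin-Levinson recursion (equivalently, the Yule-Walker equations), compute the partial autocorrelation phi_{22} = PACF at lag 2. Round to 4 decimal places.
\phi_{22} = -0.4710

The PACF at lag k is phi_{kk}, the last component of the solution
to the Yule-Walker system G_k phi = r_k where
  (G_k)_{ij} = rho(|i - j|), (r_k)_i = rho(i), i,j = 1..k.
Equivalently, Durbin-Levinson gives phi_{kk} iteratively:
  phi_{11} = rho(1)
  phi_{kk} = [rho(k) - sum_{j=1..k-1} phi_{k-1,j} rho(k-j)]
            / [1 - sum_{j=1..k-1} phi_{k-1,j} rho(j)],
  phi_{k,j} = phi_{k-1,j} - phi_{kk} phi_{k-1,k-j},  j = 1..k-1.
Step k = 1:
  phi_11 = rho(1) = 0.2576.
Step k = 2:
  phi_22 = [rho(2) - phi_11 rho(1)] / [1 - phi_11 rho(1)] = [-0.3734 - (0.2576)(0.2576)] / [1 - (0.2576)(0.2576)]
         = -0.43975776 / 0.93364224 = -0.471.
Therefore phi_{22} = -0.4710.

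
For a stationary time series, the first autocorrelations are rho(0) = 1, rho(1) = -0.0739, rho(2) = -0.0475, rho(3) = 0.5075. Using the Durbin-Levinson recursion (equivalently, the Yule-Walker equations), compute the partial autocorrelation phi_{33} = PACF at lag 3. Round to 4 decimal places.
\phi_{33} = 0.5040

The PACF at lag k is phi_{kk}, the last component of the solution
to the Yule-Walker system G_k phi = r_k where
  (G_k)_{ij} = rho(|i - j|), (r_k)_i = rho(i), i,j = 1..k.
Equivalently, Durbin-Levinson gives phi_{kk} iteratively:
  phi_{11} = rho(1)
  phi_{kk} = [rho(k) - sum_{j=1..k-1} phi_{k-1,j} rho(k-j)]
            / [1 - sum_{j=1..k-1} phi_{k-1,j} rho(j)],
  phi_{k,j} = phi_{k-1,j} - phi_{kk} phi_{k-1,k-j},  j = 1..k-1.
Step k = 1:
  phi_11 = rho(1) = -0.0739.
Step k = 2:
  phi_22 = [rho(2) - phi_11 rho(1)] / [1 - phi_11 rho(1)] = [-0.0475 - (-0.0739)(-0.0739)] / [1 - (-0.0739)(-0.0739)]
         = -0.05296121 / 0.99453879 = -0.053252.
  Update: phi_21 = phi_11 - phi_22 phi_11 = -0.0739 - (-0.053252)(-0.0739) = -0.077835.
Step k = 3:
  phi_33 = [rho(3) - phi_21 rho(2) - phi_22 rho(1)] / [1 - phi_21 rho(1) - phi_22 rho(2)]
    numerator   = 0.5075 - (-0.077835)(-0.0475) - (-0.053252)(-0.0739) = 0.4998675
    denominator = 1 - (-0.077835)(-0.0739) - (-0.053252)(-0.0475) = 0.9917185
  phi_33 = 0.4998675 / 0.9917185 = 0.504.
Therefore phi_{33} = 0.5040.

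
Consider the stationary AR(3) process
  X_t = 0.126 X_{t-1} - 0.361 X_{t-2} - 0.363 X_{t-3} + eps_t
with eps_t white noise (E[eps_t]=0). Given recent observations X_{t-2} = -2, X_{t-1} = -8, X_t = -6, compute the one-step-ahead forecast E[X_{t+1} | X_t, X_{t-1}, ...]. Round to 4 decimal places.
E[X_{t+1} \mid \mathcal F_t] = 2.8580

For an AR(p) model X_t = c + sum_i phi_i X_{t-i} + eps_t, the
one-step-ahead conditional mean is
  E[X_{t+1} | X_t, ...] = c + sum_i phi_i X_{t+1-i}.
Substitute known values:
  E[X_{t+1} | ...] = (0.126) * (-6) + (-0.361) * (-8) + (-0.363) * (-2)
                   = 2.8580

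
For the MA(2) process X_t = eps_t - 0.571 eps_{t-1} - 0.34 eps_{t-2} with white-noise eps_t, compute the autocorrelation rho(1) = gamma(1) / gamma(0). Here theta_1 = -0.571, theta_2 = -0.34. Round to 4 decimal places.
\rho(1) = -0.2614

For an MA(q) process with theta_0 = 1, the autocovariance is
  gamma(k) = sigma^2 * sum_{i=0..q-k} theta_i * theta_{i+k},
and rho(k) = gamma(k) / gamma(0). Sigma^2 cancels.
  numerator   = (1)*(-0.571) + (-0.571)*(-0.34) = -0.37686.
  denominator = (1)^2 + (-0.571)^2 + (-0.34)^2 = 1.441641.
  rho(1) = -0.37686 / 1.441641 = -0.2614.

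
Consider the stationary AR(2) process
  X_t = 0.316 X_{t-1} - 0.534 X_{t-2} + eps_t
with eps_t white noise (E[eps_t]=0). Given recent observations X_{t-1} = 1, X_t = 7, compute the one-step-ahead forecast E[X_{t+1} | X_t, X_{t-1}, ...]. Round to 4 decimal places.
E[X_{t+1} \mid \mathcal F_t] = 1.6780

For an AR(p) model X_t = c + sum_i phi_i X_{t-i} + eps_t, the
one-step-ahead conditional mean is
  E[X_{t+1} | X_t, ...] = c + sum_i phi_i X_{t+1-i}.
Substitute known values:
  E[X_{t+1} | ...] = (0.316) * (7) + (-0.534) * (1)
                   = 1.6780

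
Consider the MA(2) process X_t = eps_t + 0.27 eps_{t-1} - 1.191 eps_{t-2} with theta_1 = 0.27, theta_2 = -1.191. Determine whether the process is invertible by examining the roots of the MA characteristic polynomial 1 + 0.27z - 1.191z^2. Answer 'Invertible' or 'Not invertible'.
\text{Not invertible}

The MA(q) characteristic polynomial is P(z) = 1 + 0.27z - 1.191z^2.
Invertibility requires all roots to lie outside the unit circle, i.e. |z| > 1 for every root.
Set 1 + (0.27) z + (-1.191) z^2 = 0, i.e. a z^2 + b z + c = 0 with a = -1.191, b = 0.27, c = 1.
Discriminant D = b^2 - 4ac = (0.27)^2 - 4*(-1.191)*1 = 0.0729 - (-4.764) = 4.8369.
D >= 0, so the roots are real: z = (-b +/- sqrt(D)) / (2a) = (-0.27 +/- 2.199295) / (-2.382).
  z_1 = (-0.27 + 2.199295) / (-2.382) = -0.8099,   |z_1| = 0.8099.
  z_2 = (-0.27 - 2.199295) / (-2.382) = 1.0366,   |z_2| = 1.0366.
Moduli of all roots: 0.8099, 1.0366.
All moduli strictly greater than 1? No.
Verdict: Not invertible.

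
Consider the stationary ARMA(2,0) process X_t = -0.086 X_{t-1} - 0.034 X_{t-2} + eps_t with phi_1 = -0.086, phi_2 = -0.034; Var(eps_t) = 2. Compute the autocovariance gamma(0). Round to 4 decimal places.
\gamma(0) = 2.0163

Multiply the model equation by X_{t-k} and take expectations. With theta_0 = psi_0 = 1 and psi_j the MA(infinity) weights, this gives
  gamma(k) - sum_i phi_i gamma(k-i) = c_k,
  c_k = sigma^2 * sum_{j=k..q} theta_j psi_{j-k}   (c_k = 0 for k > q),
using gamma(-m) = gamma(m).
Pure AR (q = 0): c_0 = sigma^2 = 2, c_k = 0 for k >= 1.
Equations for k = 0, 1, 2 (AR order 2, c_2 = 0):
  (E0) gamma(0) = phi_1 gamma(1) + phi_2 gamma(2) + c_0
  (E1) gamma(1) = phi_1 gamma(0) + phi_2 gamma(1) + c_1
  (E2) gamma(2) = phi_1 gamma(1) + phi_2 gamma(0)
From (E1): gamma(1) = A gamma(0) + B with
  A = phi_1 / (1 - phi_2) = -0.086 / 1.034 = -0.083172,   B = c_1 / (1 - phi_2) = 0 / 1.034 = 0.
Insert (E2) into (E0): gamma(0) (1 - phi_2^2) = phi_1 (1 + phi_2) gamma(1) + c_0.
  phi_1 (1 + phi_2) = (-0.086)(0.966) = -0.083076,   1 - phi_2^2 = 0.998844.
Replace gamma(1) by A gamma(0) + B and collect gamma(0):
  gamma(0) [0.998844 - (-0.083076)(-0.083172)] = c_0 = 2
  gamma(0) * 0.991934 = 2
  gamma(0) = 2 / 0.991934 = 2.016262.
Therefore gamma(0) = 2.0163 (to 4 decimal places).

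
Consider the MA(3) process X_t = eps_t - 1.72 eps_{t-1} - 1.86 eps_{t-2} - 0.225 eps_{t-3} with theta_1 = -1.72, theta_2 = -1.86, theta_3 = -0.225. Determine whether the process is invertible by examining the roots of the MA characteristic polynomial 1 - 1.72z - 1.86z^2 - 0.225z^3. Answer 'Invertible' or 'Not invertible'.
\text{Not invertible}

The MA(q) characteristic polynomial is P(z) = 1 - 1.72z - 1.86z^2 - 0.225z^3.
Invertibility requires all roots to lie outside the unit circle, i.e. |z| > 1 for every root.
Degree 3: look for a simple real root z0 first, then factor out (1 - z/z0) and solve the remaining quadratic.
Testing z0 = 0.4: P(0.4) = 1 + (-1.72)(0.4) + (-1.86)(0.4)^2 + (-0.225)(0.4)^3
  = 1 + (-0.688) + (-0.2976) + (-0.0144) = 0.  So z_0 = 0.4 is a root, |z_0| = 0.4.
Divide out the factor (1 - 2.5 z) = (1 - z/z0) (since 1/z0 = 2.5):
  P(z) = (1 - 2.5 z)(1 + (0.78) z + (0.09) z^2)
  [check: z-coef 0.78 - (2.5) = -1.72; z^2-coef 0.09 - (2.5)(0.78) = -1.86; z^3-coef -(2.5)(0.09) = -0.225.]
Remaining roots from the quadratic factor 1 + (0.78) z + (0.09) z^2:
  Set 1 + (0.78) z + (0.09) z^2 = 0, i.e. a z^2 + b z + c = 0 with a = 0.09, b = 0.78, c = 1.
  Discriminant D = b^2 - 4ac = (0.78)^2 - 4*(0.09)*1 = 0.6084 - (0.36) = 0.2484.
  D >= 0, so the roots are real: z = (-b +/- sqrt(D)) / (2a) = (-0.78 +/- 0.498397) / (0.18).
    z_1 = (-0.78 + 0.498397) / (0.18) = -1.5645,   |z_1| = 1.5645.
    z_2 = (-0.78 - 0.498397) / (0.18) = -7.1022,   |z_2| = 7.1022.
Moduli of all roots: 0.4000, 1.5645, 7.1022.
All moduli strictly greater than 1? No.
Verdict: Not invertible.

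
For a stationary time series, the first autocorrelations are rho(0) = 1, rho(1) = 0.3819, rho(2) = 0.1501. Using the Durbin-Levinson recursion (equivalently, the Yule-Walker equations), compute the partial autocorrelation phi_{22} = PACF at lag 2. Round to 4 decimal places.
\phi_{22} = 0.0050

The PACF at lag k is phi_{kk}, the last component of the solution
to the Yule-Walker system G_k phi = r_k where
  (G_k)_{ij} = rho(|i - j|), (r_k)_i = rho(i), i,j = 1..k.
Equivalently, Durbin-Levinson gives phi_{kk} iteratively:
  phi_{11} = rho(1)
  phi_{kk} = [rho(k) - sum_{j=1..k-1} phi_{k-1,j} rho(k-j)]
            / [1 - sum_{j=1..k-1} phi_{k-1,j} rho(j)],
  phi_{k,j} = phi_{k-1,j} - phi_{kk} phi_{k-1,k-j},  j = 1..k-1.
Step k = 1:
  phi_11 = rho(1) = 0.3819.
Step k = 2:
  phi_22 = [rho(2) - phi_11 rho(1)] / [1 - phi_11 rho(1)] = [0.1501 - (0.3819)(0.3819)] / [1 - (0.3819)(0.3819)]
         = 0.00425239 / 0.85415239 = 0.005.
Therefore phi_{22} = 0.0050.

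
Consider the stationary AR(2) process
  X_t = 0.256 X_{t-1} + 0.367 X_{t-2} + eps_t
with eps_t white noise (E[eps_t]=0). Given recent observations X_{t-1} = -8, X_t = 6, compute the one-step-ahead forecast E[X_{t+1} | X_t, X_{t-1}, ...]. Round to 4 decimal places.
E[X_{t+1} \mid \mathcal F_t] = -1.4000

For an AR(p) model X_t = c + sum_i phi_i X_{t-i} + eps_t, the
one-step-ahead conditional mean is
  E[X_{t+1} | X_t, ...] = c + sum_i phi_i X_{t+1-i}.
Substitute known values:
  E[X_{t+1} | ...] = (0.256) * (6) + (0.367) * (-8)
                   = -1.4000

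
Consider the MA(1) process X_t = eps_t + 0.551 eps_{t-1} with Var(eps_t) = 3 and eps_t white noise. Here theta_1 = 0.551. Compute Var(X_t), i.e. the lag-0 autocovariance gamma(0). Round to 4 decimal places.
\gamma(0) = 3.9108

For an MA(q) process X_t = eps_t + sum_i theta_i eps_{t-i} with
Var(eps_t) = sigma^2, the variance is
  gamma(0) = sigma^2 * (1 + sum_i theta_i^2).
  sum_i theta_i^2 = (0.551)^2 = 0.303601.
  gamma(0) = 3 * (1 + 0.303601) = 3 * 1.303601 = 3.910803, which rounds to 3.9108.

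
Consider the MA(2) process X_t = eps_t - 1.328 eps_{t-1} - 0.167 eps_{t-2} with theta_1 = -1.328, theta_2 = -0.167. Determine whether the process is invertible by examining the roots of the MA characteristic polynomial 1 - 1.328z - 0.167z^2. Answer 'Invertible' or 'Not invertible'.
\text{Not invertible}

The MA(q) characteristic polynomial is P(z) = 1 - 1.328z - 0.167z^2.
Invertibility requires all roots to lie outside the unit circle, i.e. |z| > 1 for every root.
Set 1 + (-1.328) z + (-0.167) z^2 = 0, i.e. a z^2 + b z + c = 0 with a = -0.167, b = -1.328, c = 1.
Discriminant D = b^2 - 4ac = (-1.328)^2 - 4*(-0.167)*1 = 1.763584 - (-0.668) = 2.431584.
D >= 0, so the roots are real: z = (-b +/- sqrt(D)) / (2a) = (1.328 +/- 1.559354) / (-0.334).
  z_1 = (1.328 + 1.559354) / (-0.334) = -8.6448,   |z_1| = 8.6448.
  z_2 = (1.328 - 1.559354) / (-0.334) = 0.6927,   |z_2| = 0.6927.
Moduli of all roots: 8.6448, 0.6927.
All moduli strictly greater than 1? No.
Verdict: Not invertible.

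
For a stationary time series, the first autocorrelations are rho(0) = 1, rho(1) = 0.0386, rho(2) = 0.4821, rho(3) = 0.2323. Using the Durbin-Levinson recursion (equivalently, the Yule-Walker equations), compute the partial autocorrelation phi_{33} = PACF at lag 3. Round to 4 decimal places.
\phi_{33} = 0.2660

The PACF at lag k is phi_{kk}, the last component of the solution
to the Yule-Walker system G_k phi = r_k where
  (G_k)_{ij} = rho(|i - j|), (r_k)_i = rho(i), i,j = 1..k.
Equivalently, Durbin-Levinson gives phi_{kk} iteratively:
  phi_{11} = rho(1)
  phi_{kk} = [rho(k) - sum_{j=1..k-1} phi_{k-1,j} rho(k-j)]
            / [1 - sum_{j=1..k-1} phi_{k-1,j} rho(j)],
  phi_{k,j} = phi_{k-1,j} - phi_{kk} phi_{k-1,k-j},  j = 1..k-1.
Step k = 1:
  phi_11 = rho(1) = 0.0386.
Step k = 2:
  phi_22 = [rho(2) - phi_11 rho(1)] / [1 - phi_11 rho(1)] = [0.4821 - (0.0386)(0.0386)] / [1 - (0.0386)(0.0386)]
         = 0.48061004 / 0.99851004 = 0.481327.
  Update: phi_21 = phi_11 - phi_22 phi_11 = 0.0386 - (0.481327)(0.0386) = 0.020021.
Step k = 3:
  phi_33 = [rho(3) - phi_21 rho(2) - phi_22 rho(1)] / [1 - phi_21 rho(1) - phi_22 rho(2)]
    numerator   = 0.2323 - (0.020021)(0.4821) - (0.481327)(0.0386) = 0.20406876
    denominator = 1 - (0.020021)(0.0386) - (0.481327)(0.4821) = 0.76717936
  phi_33 = 0.20406876 / 0.76717936 = 0.266.
Therefore phi_{33} = 0.2660.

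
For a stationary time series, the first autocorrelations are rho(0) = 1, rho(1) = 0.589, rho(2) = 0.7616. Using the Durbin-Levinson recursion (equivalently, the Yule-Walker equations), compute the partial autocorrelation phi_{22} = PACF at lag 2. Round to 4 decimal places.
\phi_{22} = 0.6350

The PACF at lag k is phi_{kk}, the last component of the solution
to the Yule-Walker system G_k phi = r_k where
  (G_k)_{ij} = rho(|i - j|), (r_k)_i = rho(i), i,j = 1..k.
Equivalently, Durbin-Levinson gives phi_{kk} iteratively:
  phi_{11} = rho(1)
  phi_{kk} = [rho(k) - sum_{j=1..k-1} phi_{k-1,j} rho(k-j)]
            / [1 - sum_{j=1..k-1} phi_{k-1,j} rho(j)],
  phi_{k,j} = phi_{k-1,j} - phi_{kk} phi_{k-1,k-j},  j = 1..k-1.
Step k = 1:
  phi_11 = rho(1) = 0.589.
Step k = 2:
  phi_22 = [rho(2) - phi_11 rho(1)] / [1 - phi_11 rho(1)] = [0.7616 - (0.589)(0.589)] / [1 - (0.589)(0.589)]
         = 0.414679 / 0.653079 = 0.635.
Therefore phi_{22} = 0.6350.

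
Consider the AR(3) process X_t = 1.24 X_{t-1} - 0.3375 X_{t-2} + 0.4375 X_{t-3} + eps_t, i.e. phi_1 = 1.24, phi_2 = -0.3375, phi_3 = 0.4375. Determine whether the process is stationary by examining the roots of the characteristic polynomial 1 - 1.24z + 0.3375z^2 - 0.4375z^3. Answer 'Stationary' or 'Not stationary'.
\text{Not stationary}

The AR(p) characteristic polynomial is P(z) = 1 - 1.24z + 0.3375z^2 - 0.4375z^3.
Stationarity requires all roots to lie outside the unit circle, i.e. |z| > 1 for every root.
Degree 3: look for a simple real root z0 first, then factor out (1 - z/z0) and solve the remaining quadratic.
Testing z0 = 0.8: P(0.8) = 1 + (-1.24)(0.8) + (0.3375)(0.8)^2 + (-0.4375)(0.8)^3
  = 1 + (-0.992) + (0.216) + (-0.224) = 0.  So z_0 = 0.8 is a root, |z_0| = 0.8.
Divide out the factor (1 - 1.25 z) = (1 - z/z0) (since 1/z0 = 1.25):
  P(z) = (1 - 1.25 z)(1 + (0.01) z + (0.35) z^2)
  [check: z-coef 0.01 - (1.25) = -1.24; z^2-coef 0.35 - (1.25)(0.01) = 0.3375; z^3-coef -(1.25)(0.35) = -0.4375.]
Remaining roots from the quadratic factor 1 + (0.01) z + (0.35) z^2:
  Set 1 + (0.01) z + (0.35) z^2 = 0, i.e. a z^2 + b z + c = 0 with a = 0.35, b = 0.01, c = 1.
  Discriminant D = b^2 - 4ac = (0.01)^2 - 4*(0.35)*1 = 0.0001 - (1.4) = -1.3999.
  D < 0, so the roots are the complex-conjugate pair z = (-b +/- i sqrt(-D)) / (2a) = -0.0143 +/- 1.6902i.
  For a conjugate pair |z|^2 = z * conj(z) = (product of roots) = c/a = 1/(0.35) = 2.857143, so |z| = sqrt(2.857143) = 1.6903 for both roots.
Moduli of all roots: 0.8000, 1.6903, 1.6903.
All moduli strictly greater than 1? No.
Verdict: Not stationary.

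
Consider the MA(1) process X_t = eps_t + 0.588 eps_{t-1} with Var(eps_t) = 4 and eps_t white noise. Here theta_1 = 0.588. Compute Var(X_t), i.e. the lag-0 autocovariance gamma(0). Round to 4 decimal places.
\gamma(0) = 5.3830

For an MA(q) process X_t = eps_t + sum_i theta_i eps_{t-i} with
Var(eps_t) = sigma^2, the variance is
  gamma(0) = sigma^2 * (1 + sum_i theta_i^2).
  sum_i theta_i^2 = (0.588)^2 = 0.345744.
  gamma(0) = 4 * (1 + 0.345744) = 4 * 1.345744 = 5.382976, which rounds to 5.3830.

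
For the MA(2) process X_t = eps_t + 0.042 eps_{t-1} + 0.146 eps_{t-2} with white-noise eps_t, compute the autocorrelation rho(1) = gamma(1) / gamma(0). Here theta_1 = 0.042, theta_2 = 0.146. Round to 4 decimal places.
\rho(1) = 0.0470

For an MA(q) process with theta_0 = 1, the autocovariance is
  gamma(k) = sigma^2 * sum_{i=0..q-k} theta_i * theta_{i+k},
and rho(k) = gamma(k) / gamma(0). Sigma^2 cancels.
  numerator   = (1)*(0.042) + (0.042)*(0.146) = 0.048132.
  denominator = (1)^2 + (0.042)^2 + (0.146)^2 = 1.02308.
  rho(1) = 0.048132 / 1.02308 = 0.0470.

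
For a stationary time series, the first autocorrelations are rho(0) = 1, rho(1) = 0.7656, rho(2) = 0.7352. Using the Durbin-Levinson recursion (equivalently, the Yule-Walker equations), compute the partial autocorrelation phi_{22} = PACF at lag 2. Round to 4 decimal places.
\phi_{22} = 0.3602

The PACF at lag k is phi_{kk}, the last component of the solution
to the Yule-Walker system G_k phi = r_k where
  (G_k)_{ij} = rho(|i - j|), (r_k)_i = rho(i), i,j = 1..k.
Equivalently, Durbin-Levinson gives phi_{kk} iteratively:
  phi_{11} = rho(1)
  phi_{kk} = [rho(k) - sum_{j=1..k-1} phi_{k-1,j} rho(k-j)]
            / [1 - sum_{j=1..k-1} phi_{k-1,j} rho(j)],
  phi_{k,j} = phi_{k-1,j} - phi_{kk} phi_{k-1,k-j},  j = 1..k-1.
Step k = 1:
  phi_11 = rho(1) = 0.7656.
Step k = 2:
  phi_22 = [rho(2) - phi_11 rho(1)] / [1 - phi_11 rho(1)] = [0.7352 - (0.7656)(0.7656)] / [1 - (0.7656)(0.7656)]
         = 0.14905664 / 0.41385664 = 0.3602.
Therefore phi_{22} = 0.3602.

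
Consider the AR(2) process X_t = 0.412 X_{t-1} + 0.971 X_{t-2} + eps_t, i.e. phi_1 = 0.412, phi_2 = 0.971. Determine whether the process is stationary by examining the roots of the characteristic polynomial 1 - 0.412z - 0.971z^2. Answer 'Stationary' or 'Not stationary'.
\text{Not stationary}

The AR(p) characteristic polynomial is P(z) = 1 - 0.412z - 0.971z^2.
Stationarity requires all roots to lie outside the unit circle, i.e. |z| > 1 for every root.
Set 1 + (-0.412) z + (-0.971) z^2 = 0, i.e. a z^2 + b z + c = 0 with a = -0.971, b = -0.412, c = 1.
Discriminant D = b^2 - 4ac = (-0.412)^2 - 4*(-0.971)*1 = 0.169744 - (-3.884) = 4.053744.
D >= 0, so the roots are real: z = (-b +/- sqrt(D)) / (2a) = (0.412 +/- 2.013391) / (-1.942).
  z_1 = (0.412 + 2.013391) / (-1.942) = -1.2489,   |z_1| = 1.2489.
  z_2 = (0.412 - 2.013391) / (-1.942) = 0.8246,   |z_2| = 0.8246.
Moduli of all roots: 1.2489, 0.8246.
All moduli strictly greater than 1? No.
Verdict: Not stationary.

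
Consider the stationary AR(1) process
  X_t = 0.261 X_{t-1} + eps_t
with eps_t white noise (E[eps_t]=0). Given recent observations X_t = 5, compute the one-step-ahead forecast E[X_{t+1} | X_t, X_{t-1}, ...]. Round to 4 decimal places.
E[X_{t+1} \mid \mathcal F_t] = 1.3050

For an AR(p) model X_t = c + sum_i phi_i X_{t-i} + eps_t, the
one-step-ahead conditional mean is
  E[X_{t+1} | X_t, ...] = c + sum_i phi_i X_{t+1-i}.
Substitute known values:
  E[X_{t+1} | ...] = (0.261) * (5)
                   = 1.3050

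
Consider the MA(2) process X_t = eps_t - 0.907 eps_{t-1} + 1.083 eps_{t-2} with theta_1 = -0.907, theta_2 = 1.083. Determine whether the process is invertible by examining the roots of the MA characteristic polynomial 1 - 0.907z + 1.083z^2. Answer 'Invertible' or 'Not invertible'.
\text{Not invertible}

The MA(q) characteristic polynomial is P(z) = 1 - 0.907z + 1.083z^2.
Invertibility requires all roots to lie outside the unit circle, i.e. |z| > 1 for every root.
Set 1 + (-0.907) z + (1.083) z^2 = 0, i.e. a z^2 + b z + c = 0 with a = 1.083, b = -0.907, c = 1.
Discriminant D = b^2 - 4ac = (-0.907)^2 - 4*(1.083)*1 = 0.822649 - (4.332) = -3.509351.
D < 0, so the roots are the complex-conjugate pair z = (-b +/- i sqrt(-D)) / (2a) = 0.4187 +/- 0.8649i.
For a conjugate pair |z|^2 = z * conj(z) = (product of roots) = c/a = 1/(1.083) = 0.923361, so |z| = sqrt(0.923361) = 0.9609 for both roots.
Moduli of all roots: 0.9609, 0.9609.
All moduli strictly greater than 1? No.
Verdict: Not invertible.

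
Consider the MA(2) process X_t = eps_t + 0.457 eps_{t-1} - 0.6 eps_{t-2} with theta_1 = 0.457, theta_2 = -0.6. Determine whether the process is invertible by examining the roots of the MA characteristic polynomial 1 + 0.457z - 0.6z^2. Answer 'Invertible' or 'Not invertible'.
\text{Not invertible}

The MA(q) characteristic polynomial is P(z) = 1 + 0.457z - 0.6z^2.
Invertibility requires all roots to lie outside the unit circle, i.e. |z| > 1 for every root.
Set 1 + (0.457) z + (-0.6) z^2 = 0, i.e. a z^2 + b z + c = 0 with a = -0.6, b = 0.457, c = 1.
Discriminant D = b^2 - 4ac = (0.457)^2 - 4*(-0.6)*1 = 0.208849 - (-2.4) = 2.608849.
D >= 0, so the roots are real: z = (-b +/- sqrt(D)) / (2a) = (-0.457 +/- 1.615193) / (-1.2).
  z_1 = (-0.457 + 1.615193) / (-1.2) = -0.9652,   |z_1| = 0.9652.
  z_2 = (-0.457 - 1.615193) / (-1.2) = 1.7268,   |z_2| = 1.7268.
Moduli of all roots: 0.9652, 1.7268.
All moduli strictly greater than 1? No.
Verdict: Not invertible.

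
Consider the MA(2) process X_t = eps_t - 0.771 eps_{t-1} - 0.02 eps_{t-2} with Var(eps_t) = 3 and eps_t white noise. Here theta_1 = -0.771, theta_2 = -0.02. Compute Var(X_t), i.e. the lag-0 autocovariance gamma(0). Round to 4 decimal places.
\gamma(0) = 4.7845

For an MA(q) process X_t = eps_t + sum_i theta_i eps_{t-i} with
Var(eps_t) = sigma^2, the variance is
  gamma(0) = sigma^2 * (1 + sum_i theta_i^2).
  sum_i theta_i^2 = (-0.771)^2 + (-0.02)^2 = 0.594441 + 0.0004 = 0.594841.
  gamma(0) = 3 * (1 + 0.594841) = 3 * 1.594841 = 4.784523, which rounds to 4.7845.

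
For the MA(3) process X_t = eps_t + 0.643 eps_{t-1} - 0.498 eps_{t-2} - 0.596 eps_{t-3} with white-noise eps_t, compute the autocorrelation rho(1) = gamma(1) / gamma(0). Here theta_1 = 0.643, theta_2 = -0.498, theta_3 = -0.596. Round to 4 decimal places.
\rho(1) = 0.3072

For an MA(q) process with theta_0 = 1, the autocovariance is
  gamma(k) = sigma^2 * sum_{i=0..q-k} theta_i * theta_{i+k},
and rho(k) = gamma(k) / gamma(0). Sigma^2 cancels.
  numerator   = (1)*(0.643) + (0.643)*(-0.498) + (-0.498)*(-0.596) = 0.619594.
  denominator = (1)^2 + (0.643)^2 + (-0.498)^2 + (-0.596)^2 = 2.016669.
  rho(1) = 0.619594 / 2.016669 = 0.3072.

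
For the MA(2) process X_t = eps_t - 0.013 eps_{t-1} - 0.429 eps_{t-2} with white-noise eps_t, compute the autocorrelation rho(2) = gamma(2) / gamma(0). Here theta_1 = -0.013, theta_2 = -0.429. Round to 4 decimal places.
\rho(2) = -0.3623

For an MA(q) process with theta_0 = 1, the autocovariance is
  gamma(k) = sigma^2 * sum_{i=0..q-k} theta_i * theta_{i+k},
and rho(k) = gamma(k) / gamma(0). Sigma^2 cancels.
  numerator   = (1)*(-0.429) = -0.429.
  denominator = (1)^2 + (-0.013)^2 + (-0.429)^2 = 1.18421.
  rho(2) = -0.429 / 1.18421 = -0.3623.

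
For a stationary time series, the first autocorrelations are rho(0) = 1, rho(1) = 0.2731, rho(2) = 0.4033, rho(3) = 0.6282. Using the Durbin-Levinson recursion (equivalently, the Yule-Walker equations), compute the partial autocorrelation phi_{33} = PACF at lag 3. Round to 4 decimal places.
\phi_{33} = 0.5691

The PACF at lag k is phi_{kk}, the last component of the solution
to the Yule-Walker system G_k phi = r_k where
  (G_k)_{ij} = rho(|i - j|), (r_k)_i = rho(i), i,j = 1..k.
Equivalently, Durbin-Levinson gives phi_{kk} iteratively:
  phi_{11} = rho(1)
  phi_{kk} = [rho(k) - sum_{j=1..k-1} phi_{k-1,j} rho(k-j)]
            / [1 - sum_{j=1..k-1} phi_{k-1,j} rho(j)],
  phi_{k,j} = phi_{k-1,j} - phi_{kk} phi_{k-1,k-j},  j = 1..k-1.
Step k = 1:
  phi_11 = rho(1) = 0.2731.
Step k = 2:
  phi_22 = [rho(2) - phi_11 rho(1)] / [1 - phi_11 rho(1)] = [0.4033 - (0.2731)(0.2731)] / [1 - (0.2731)(0.2731)]
         = 0.32871639 / 0.92541639 = 0.355209.
  Update: phi_21 = phi_11 - phi_22 phi_11 = 0.2731 - (0.355209)(0.2731) = 0.176092.
Step k = 3:
  phi_33 = [rho(3) - phi_21 rho(2) - phi_22 rho(1)] / [1 - phi_21 rho(1) - phi_22 rho(2)]
    numerator   = 0.6282 - (0.176092)(0.4033) - (0.355209)(0.2731) = 0.46017432
    denominator = 1 - (0.176092)(0.2731) - (0.355209)(0.4033) = 0.80865331
  phi_33 = 0.46017432 / 0.80865331 = 0.5691.
Therefore phi_{33} = 0.5691.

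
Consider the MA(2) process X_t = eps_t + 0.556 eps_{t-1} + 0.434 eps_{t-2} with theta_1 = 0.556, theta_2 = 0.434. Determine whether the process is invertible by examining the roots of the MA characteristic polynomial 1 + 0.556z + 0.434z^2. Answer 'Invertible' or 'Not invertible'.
\text{Invertible}

The MA(q) characteristic polynomial is P(z) = 1 + 0.556z + 0.434z^2.
Invertibility requires all roots to lie outside the unit circle, i.e. |z| > 1 for every root.
Set 1 + (0.556) z + (0.434) z^2 = 0, i.e. a z^2 + b z + c = 0 with a = 0.434, b = 0.556, c = 1.
Discriminant D = b^2 - 4ac = (0.556)^2 - 4*(0.434)*1 = 0.309136 - (1.736) = -1.426864.
D < 0, so the roots are the complex-conjugate pair z = (-b +/- i sqrt(-D)) / (2a) = -0.6406 +/- 1.3762i.
For a conjugate pair |z|^2 = z * conj(z) = (product of roots) = c/a = 1/(0.434) = 2.304147, so |z| = sqrt(2.304147) = 1.5179 for both roots.
Moduli of all roots: 1.5179, 1.5179.
All moduli strictly greater than 1? Yes.
Verdict: Invertible.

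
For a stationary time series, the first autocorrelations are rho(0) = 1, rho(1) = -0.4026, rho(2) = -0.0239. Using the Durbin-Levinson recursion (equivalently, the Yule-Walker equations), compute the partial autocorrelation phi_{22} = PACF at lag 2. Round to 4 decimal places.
\phi_{22} = -0.2220

The PACF at lag k is phi_{kk}, the last component of the solution
to the Yule-Walker system G_k phi = r_k where
  (G_k)_{ij} = rho(|i - j|), (r_k)_i = rho(i), i,j = 1..k.
Equivalently, Durbin-Levinson gives phi_{kk} iteratively:
  phi_{11} = rho(1)
  phi_{kk} = [rho(k) - sum_{j=1..k-1} phi_{k-1,j} rho(k-j)]
            / [1 - sum_{j=1..k-1} phi_{k-1,j} rho(j)],
  phi_{k,j} = phi_{k-1,j} - phi_{kk} phi_{k-1,k-j},  j = 1..k-1.
Step k = 1:
  phi_11 = rho(1) = -0.4026.
Step k = 2:
  phi_22 = [rho(2) - phi_11 rho(1)] / [1 - phi_11 rho(1)] = [-0.0239 - (-0.4026)(-0.4026)] / [1 - (-0.4026)(-0.4026)]
         = -0.18598676 / 0.83791324 = -0.222.
Therefore phi_{22} = -0.2220.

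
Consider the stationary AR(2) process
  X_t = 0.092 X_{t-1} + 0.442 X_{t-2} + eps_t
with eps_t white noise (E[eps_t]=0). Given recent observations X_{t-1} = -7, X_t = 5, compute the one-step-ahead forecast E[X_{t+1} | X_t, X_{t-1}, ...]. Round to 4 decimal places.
E[X_{t+1} \mid \mathcal F_t] = -2.6340

For an AR(p) model X_t = c + sum_i phi_i X_{t-i} + eps_t, the
one-step-ahead conditional mean is
  E[X_{t+1} | X_t, ...] = c + sum_i phi_i X_{t+1-i}.
Substitute known values:
  E[X_{t+1} | ...] = (0.092) * (5) + (0.442) * (-7)
                   = -2.6340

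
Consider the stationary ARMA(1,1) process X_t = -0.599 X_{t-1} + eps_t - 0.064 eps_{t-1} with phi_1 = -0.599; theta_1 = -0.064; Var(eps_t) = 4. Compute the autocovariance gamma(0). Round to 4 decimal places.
\gamma(0) = 6.7422

Multiply the model equation by X_{t-k} and take expectations. With theta_0 = psi_0 = 1 and psi_j the MA(infinity) weights, this gives
  gamma(k) - sum_i phi_i gamma(k-i) = c_k,
  c_k = sigma^2 * sum_{j=k..q} theta_j psi_{j-k}   (c_k = 0 for k > q),
using gamma(-m) = gamma(m).
psi-weights needed (psi_j = theta_j + sum_i phi_i psi_{j-i}):
  psi_1 = theta_1 + phi_1 = -0.064 + (-0.599) = -0.663
Right-hand sides:
  c_0 = sigma^2 (1 + theta_1 psi_1) = 4 * (1 + (-0.064)(-0.663)) = 4 * 1.042432 = 4.169728
  c_1 = sigma^2 theta_1 = 4 * (-0.064) = -0.256
  c_2 = 0
Equations for k = 0 and k = 1 (AR order 1):
  gamma(0) = phi_1 gamma(1) + c_0
  gamma(1) = phi_1 gamma(0) + c_1
Substituting the second into the first: gamma(0) (1 - phi_1^2) = c_0 + phi_1 c_1, so
  gamma(0) = (c_0 + phi_1 c_1) / (1 - phi_1^2) = (4.169728 + (-0.599)(-0.256)) / (1 - (-0.599)^2) = 4.323072 / 0.641199 = 6.742169.
Therefore gamma(0) = 6.7422 (to 4 decimal places).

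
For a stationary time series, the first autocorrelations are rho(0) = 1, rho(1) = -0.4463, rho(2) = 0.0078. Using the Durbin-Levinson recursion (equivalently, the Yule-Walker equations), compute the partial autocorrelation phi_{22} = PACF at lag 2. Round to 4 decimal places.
\phi_{22} = -0.2390

The PACF at lag k is phi_{kk}, the last component of the solution
to the Yule-Walker system G_k phi = r_k where
  (G_k)_{ij} = rho(|i - j|), (r_k)_i = rho(i), i,j = 1..k.
Equivalently, Durbin-Levinson gives phi_{kk} iteratively:
  phi_{11} = rho(1)
  phi_{kk} = [rho(k) - sum_{j=1..k-1} phi_{k-1,j} rho(k-j)]
            / [1 - sum_{j=1..k-1} phi_{k-1,j} rho(j)],
  phi_{k,j} = phi_{k-1,j} - phi_{kk} phi_{k-1,k-j},  j = 1..k-1.
Step k = 1:
  phi_11 = rho(1) = -0.4463.
Step k = 2:
  phi_22 = [rho(2) - phi_11 rho(1)] / [1 - phi_11 rho(1)] = [0.0078 - (-0.4463)(-0.4463)] / [1 - (-0.4463)(-0.4463)]
         = -0.19138369 / 0.80081631 = -0.239.
Therefore phi_{22} = -0.2390.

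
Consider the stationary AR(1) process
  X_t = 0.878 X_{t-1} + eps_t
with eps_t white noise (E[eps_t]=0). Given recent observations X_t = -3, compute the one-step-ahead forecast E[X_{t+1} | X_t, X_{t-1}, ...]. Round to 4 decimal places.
E[X_{t+1} \mid \mathcal F_t] = -2.6340

For an AR(p) model X_t = c + sum_i phi_i X_{t-i} + eps_t, the
one-step-ahead conditional mean is
  E[X_{t+1} | X_t, ...] = c + sum_i phi_i X_{t+1-i}.
Substitute known values:
  E[X_{t+1} | ...] = (0.878) * (-3)
                   = -2.6340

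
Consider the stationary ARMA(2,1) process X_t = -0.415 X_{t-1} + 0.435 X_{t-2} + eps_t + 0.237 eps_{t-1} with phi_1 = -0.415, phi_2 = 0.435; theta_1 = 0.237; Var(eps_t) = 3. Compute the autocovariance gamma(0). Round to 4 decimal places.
\gamma(0) = 5.6890

Multiply the model equation by X_{t-k} and take expectations. With theta_0 = psi_0 = 1 and psi_j the MA(infinity) weights, this gives
  gamma(k) - sum_i phi_i gamma(k-i) = c_k,
  c_k = sigma^2 * sum_{j=k..q} theta_j psi_{j-k}   (c_k = 0 for k > q),
using gamma(-m) = gamma(m).
psi-weights needed (psi_j = theta_j + sum_i phi_i psi_{j-i}):
  psi_1 = theta_1 + phi_1 = 0.237 + (-0.415) = -0.178
Right-hand sides:
  c_0 = sigma^2 (1 + theta_1 psi_1) = 3 * (1 + (0.237)(-0.178)) = 3 * 0.957814 = 2.873442
  c_1 = sigma^2 theta_1 = 3 * (0.237) = 0.711
  c_2 = 0
Equations for k = 0, 1, 2 (AR order 2, c_2 = 0):
  (E0) gamma(0) = phi_1 gamma(1) + phi_2 gamma(2) + c_0
  (E1) gamma(1) = phi_1 gamma(0) + phi_2 gamma(1) + c_1
  (E2) gamma(2) = phi_1 gamma(1) + phi_2 gamma(0)
From (E1): gamma(1) = A gamma(0) + B with
  A = phi_1 / (1 - phi_2) = -0.415 / 0.565 = -0.734513,   B = c_1 / (1 - phi_2) = 0.711 / 0.565 = 1.258407.
Insert (E2) into (E0): gamma(0) (1 - phi_2^2) = phi_1 (1 + phi_2) gamma(1) + c_0.
  phi_1 (1 + phi_2) = (-0.415)(1.435) = -0.595525,   1 - phi_2^2 = 0.810775.
Replace gamma(1) by A gamma(0) + B and collect gamma(0):
  gamma(0) [0.810775 - (-0.595525)(-0.734513)] = (-0.595525)(1.258407) + 2.873442
  gamma(0) * 0.373354 = 2.124029
  gamma(0) = 2.124029 / 0.373354 = 5.689049.
Therefore gamma(0) = 5.6890 (to 4 decimal places).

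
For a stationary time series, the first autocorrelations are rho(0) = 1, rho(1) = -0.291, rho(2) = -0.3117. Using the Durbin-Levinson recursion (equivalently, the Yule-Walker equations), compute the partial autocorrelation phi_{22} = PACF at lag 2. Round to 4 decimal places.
\phi_{22} = -0.4331

The PACF at lag k is phi_{kk}, the last component of the solution
to the Yule-Walker system G_k phi = r_k where
  (G_k)_{ij} = rho(|i - j|), (r_k)_i = rho(i), i,j = 1..k.
Equivalently, Durbin-Levinson gives phi_{kk} iteratively:
  phi_{11} = rho(1)
  phi_{kk} = [rho(k) - sum_{j=1..k-1} phi_{k-1,j} rho(k-j)]
            / [1 - sum_{j=1..k-1} phi_{k-1,j} rho(j)],
  phi_{k,j} = phi_{k-1,j} - phi_{kk} phi_{k-1,k-j},  j = 1..k-1.
Step k = 1:
  phi_11 = rho(1) = -0.291.
Step k = 2:
  phi_22 = [rho(2) - phi_11 rho(1)] / [1 - phi_11 rho(1)] = [-0.3117 - (-0.291)(-0.291)] / [1 - (-0.291)(-0.291)]
         = -0.396381 / 0.915319 = -0.4331.
Therefore phi_{22} = -0.4331.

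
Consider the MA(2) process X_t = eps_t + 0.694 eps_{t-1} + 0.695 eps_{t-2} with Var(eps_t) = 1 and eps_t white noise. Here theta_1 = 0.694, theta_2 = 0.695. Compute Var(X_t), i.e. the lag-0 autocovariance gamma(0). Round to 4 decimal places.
\gamma(0) = 1.9647

For an MA(q) process X_t = eps_t + sum_i theta_i eps_{t-i} with
Var(eps_t) = sigma^2, the variance is
  gamma(0) = sigma^2 * (1 + sum_i theta_i^2).
  sum_i theta_i^2 = (0.694)^2 + (0.695)^2 = 0.481636 + 0.483025 = 0.964661.
  gamma(0) = 1 * (1 + 0.964661) = 1 * 1.964661 = 1.964661, which rounds to 1.9647.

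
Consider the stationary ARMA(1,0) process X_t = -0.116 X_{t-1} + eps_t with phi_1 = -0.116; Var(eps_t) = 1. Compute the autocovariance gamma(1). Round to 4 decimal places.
\gamma(1) = -0.1176

Multiply the model equation by X_{t-k} and take expectations. With theta_0 = psi_0 = 1 and psi_j the MA(infinity) weights, this gives
  gamma(k) - sum_i phi_i gamma(k-i) = c_k,
  c_k = sigma^2 * sum_{j=k..q} theta_j psi_{j-k}   (c_k = 0 for k > q),
using gamma(-m) = gamma(m).
Pure AR (q = 0): c_0 = sigma^2 = 1, c_k = 0 for k >= 1.
Equations for k = 0 and k = 1 (AR order 1):
  gamma(0) = phi_1 gamma(1) + c_0
  gamma(1) = phi_1 gamma(0) + c_1
Substituting the second into the first: gamma(0) (1 - phi_1^2) = c_0 + phi_1 c_1, so
  gamma(0) = c_0 / (1 - phi_1^2) = 1 / (1 - (-0.116)^2) = 1 / 0.986544 = 1.01364.
  gamma(1) = phi_1 gamma(0) = (-0.116)(1.01364) = -0.117582.
Therefore gamma(1) = -0.1176 (to 4 decimal places).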